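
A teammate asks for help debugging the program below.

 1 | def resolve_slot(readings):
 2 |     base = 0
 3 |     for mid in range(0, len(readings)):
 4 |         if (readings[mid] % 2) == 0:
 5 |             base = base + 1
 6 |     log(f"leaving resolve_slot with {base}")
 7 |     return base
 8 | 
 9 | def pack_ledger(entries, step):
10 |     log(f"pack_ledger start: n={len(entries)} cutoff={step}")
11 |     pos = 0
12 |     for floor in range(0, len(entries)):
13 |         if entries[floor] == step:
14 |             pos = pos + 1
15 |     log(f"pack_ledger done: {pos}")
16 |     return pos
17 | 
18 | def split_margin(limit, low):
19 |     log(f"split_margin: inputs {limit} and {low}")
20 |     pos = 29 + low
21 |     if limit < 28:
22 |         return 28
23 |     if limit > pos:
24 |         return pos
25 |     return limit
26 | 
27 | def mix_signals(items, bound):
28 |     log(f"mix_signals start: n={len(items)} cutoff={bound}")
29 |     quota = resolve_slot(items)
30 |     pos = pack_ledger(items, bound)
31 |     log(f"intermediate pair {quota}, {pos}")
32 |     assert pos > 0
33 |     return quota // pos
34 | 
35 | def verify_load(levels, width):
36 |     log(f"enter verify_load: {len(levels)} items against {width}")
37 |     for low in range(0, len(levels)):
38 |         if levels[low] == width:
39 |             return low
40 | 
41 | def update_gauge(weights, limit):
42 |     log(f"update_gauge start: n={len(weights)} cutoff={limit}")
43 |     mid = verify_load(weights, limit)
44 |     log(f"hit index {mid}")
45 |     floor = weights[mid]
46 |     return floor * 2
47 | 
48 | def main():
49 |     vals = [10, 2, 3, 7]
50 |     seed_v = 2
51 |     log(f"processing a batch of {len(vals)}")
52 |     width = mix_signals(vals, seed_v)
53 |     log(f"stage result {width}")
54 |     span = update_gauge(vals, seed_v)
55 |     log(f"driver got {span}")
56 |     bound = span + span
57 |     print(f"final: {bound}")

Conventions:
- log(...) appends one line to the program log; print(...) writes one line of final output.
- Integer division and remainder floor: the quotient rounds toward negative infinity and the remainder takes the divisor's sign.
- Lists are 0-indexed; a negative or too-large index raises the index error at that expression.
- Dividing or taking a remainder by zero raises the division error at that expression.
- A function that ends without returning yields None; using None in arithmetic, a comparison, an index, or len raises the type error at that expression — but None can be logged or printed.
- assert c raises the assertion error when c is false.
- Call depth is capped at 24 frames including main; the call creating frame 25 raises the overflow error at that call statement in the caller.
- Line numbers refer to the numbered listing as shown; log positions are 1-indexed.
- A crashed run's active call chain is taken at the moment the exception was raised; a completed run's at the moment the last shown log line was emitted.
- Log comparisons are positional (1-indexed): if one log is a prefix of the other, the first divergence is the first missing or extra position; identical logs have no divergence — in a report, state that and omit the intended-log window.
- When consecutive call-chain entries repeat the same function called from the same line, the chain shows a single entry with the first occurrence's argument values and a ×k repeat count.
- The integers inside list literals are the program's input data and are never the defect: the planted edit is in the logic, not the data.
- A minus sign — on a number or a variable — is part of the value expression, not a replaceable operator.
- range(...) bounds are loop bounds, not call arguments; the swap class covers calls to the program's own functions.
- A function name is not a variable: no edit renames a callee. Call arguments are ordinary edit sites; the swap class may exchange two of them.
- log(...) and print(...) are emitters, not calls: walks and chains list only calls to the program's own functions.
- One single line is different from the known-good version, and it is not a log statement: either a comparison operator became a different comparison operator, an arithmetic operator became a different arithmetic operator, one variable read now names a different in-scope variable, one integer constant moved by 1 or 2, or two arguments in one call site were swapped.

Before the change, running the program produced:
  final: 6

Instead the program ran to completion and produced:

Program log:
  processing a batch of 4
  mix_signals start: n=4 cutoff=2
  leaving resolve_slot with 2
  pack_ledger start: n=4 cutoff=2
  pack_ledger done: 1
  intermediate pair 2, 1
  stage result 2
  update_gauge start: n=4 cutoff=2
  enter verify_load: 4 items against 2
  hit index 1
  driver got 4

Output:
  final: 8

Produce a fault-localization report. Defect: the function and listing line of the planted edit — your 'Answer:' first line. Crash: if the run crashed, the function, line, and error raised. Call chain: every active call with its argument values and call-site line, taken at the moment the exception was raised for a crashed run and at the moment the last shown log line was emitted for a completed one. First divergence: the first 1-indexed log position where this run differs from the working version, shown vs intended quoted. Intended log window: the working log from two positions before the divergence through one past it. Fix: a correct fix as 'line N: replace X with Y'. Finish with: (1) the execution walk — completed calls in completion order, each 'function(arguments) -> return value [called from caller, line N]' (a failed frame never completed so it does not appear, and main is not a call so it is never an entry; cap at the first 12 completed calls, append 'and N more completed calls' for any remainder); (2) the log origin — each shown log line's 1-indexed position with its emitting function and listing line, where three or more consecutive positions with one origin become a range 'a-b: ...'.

Answer: the defect is in main at line 56.
Key observation: Every logged value matches the working version; the printed result is what differs.
Call chain: main.
First divergence: none; the two logs match at every position.
Execution walk:
  resolve_slot([10, 2, 3, 7]) -> 2  [called from mix_signals, line 29]
  pack_ledger([10, 2, 3, 7], 2) -> 1  [called from mix_signals, line 30]
  mix_signals([10, 2, 3, 7], 2) -> 2  [called from main, line 52]
  verify_load([10, 2, 3, 7], 2) -> 1  [called from update_gauge, line 43]
  update_gauge([10, 2, 3, 7], 2) -> 4  [called from main, line 54]
Origin of each log line:
  1 — main, line 51
  2 — mix_signals, line 28
  3 — resolve_slot, line 6
  4 — pack_ledger, line 10
  5 — pack_ledger, line 15
  6 — mix_signals, line 31
  7 — main, line 53
  8 — update_gauge, line 42
  9 — verify_load, line 36
  10 — update_gauge, line 44
  11 — main, line 55
A correct fix: line 56: replace `span + span` with `width + span`.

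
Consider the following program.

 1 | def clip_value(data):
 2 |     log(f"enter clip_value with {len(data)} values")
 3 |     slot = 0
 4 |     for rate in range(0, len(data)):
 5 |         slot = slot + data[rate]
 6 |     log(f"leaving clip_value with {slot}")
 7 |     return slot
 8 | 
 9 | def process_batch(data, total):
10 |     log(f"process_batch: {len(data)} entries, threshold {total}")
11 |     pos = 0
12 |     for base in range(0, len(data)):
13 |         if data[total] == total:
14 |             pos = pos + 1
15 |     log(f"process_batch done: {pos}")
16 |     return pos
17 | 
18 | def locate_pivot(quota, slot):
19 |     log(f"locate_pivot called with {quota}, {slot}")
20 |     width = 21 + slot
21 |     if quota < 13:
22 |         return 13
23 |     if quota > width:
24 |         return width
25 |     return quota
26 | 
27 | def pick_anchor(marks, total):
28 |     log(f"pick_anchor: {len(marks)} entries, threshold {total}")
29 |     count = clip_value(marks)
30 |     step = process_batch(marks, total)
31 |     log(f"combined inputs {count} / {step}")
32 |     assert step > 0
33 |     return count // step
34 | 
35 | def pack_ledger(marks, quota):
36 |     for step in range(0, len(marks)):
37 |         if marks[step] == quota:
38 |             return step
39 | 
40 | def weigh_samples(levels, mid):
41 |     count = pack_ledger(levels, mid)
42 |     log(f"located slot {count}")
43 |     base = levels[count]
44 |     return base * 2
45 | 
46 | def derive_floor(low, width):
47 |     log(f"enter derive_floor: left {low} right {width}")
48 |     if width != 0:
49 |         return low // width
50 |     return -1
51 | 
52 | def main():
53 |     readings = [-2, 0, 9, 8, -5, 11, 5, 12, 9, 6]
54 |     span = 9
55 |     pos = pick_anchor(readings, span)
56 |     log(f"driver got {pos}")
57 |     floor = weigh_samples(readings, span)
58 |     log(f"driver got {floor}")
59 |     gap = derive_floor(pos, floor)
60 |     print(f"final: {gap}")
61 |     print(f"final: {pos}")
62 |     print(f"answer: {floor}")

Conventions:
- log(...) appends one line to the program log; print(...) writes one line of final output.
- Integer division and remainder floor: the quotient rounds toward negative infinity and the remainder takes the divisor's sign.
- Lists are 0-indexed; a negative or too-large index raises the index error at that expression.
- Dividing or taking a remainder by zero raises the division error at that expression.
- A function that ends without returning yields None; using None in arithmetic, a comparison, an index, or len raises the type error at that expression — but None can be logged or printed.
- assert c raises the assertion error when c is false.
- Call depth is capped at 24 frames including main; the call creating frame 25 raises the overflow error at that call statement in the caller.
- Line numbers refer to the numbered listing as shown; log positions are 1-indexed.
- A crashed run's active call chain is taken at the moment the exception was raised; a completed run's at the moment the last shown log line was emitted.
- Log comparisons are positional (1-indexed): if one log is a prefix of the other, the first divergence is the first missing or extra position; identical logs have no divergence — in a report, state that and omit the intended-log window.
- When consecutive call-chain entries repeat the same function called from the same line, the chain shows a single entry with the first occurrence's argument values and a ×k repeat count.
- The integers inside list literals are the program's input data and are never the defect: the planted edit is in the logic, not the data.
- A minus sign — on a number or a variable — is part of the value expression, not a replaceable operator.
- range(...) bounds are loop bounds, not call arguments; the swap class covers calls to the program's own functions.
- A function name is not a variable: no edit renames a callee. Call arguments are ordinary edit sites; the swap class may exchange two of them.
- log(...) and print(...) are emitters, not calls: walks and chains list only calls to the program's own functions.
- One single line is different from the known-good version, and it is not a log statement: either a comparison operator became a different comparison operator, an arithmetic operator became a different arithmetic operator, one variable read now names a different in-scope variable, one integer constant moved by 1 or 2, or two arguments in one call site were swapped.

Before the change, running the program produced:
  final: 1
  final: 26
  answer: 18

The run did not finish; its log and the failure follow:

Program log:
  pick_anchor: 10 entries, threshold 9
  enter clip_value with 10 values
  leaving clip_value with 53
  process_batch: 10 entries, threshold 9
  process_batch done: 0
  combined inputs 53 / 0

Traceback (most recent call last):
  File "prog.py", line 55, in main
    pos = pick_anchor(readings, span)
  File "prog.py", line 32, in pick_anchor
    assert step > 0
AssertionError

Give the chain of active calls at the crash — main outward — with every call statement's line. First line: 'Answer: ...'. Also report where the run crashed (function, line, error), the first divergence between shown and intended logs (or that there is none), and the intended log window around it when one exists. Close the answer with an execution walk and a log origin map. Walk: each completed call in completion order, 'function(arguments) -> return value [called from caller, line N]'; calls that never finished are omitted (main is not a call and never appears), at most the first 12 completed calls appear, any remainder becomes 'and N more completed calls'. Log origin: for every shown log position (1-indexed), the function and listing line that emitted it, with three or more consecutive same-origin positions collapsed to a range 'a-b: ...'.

Answer: main -> pick_anchor (called at line 55).
Key fact: Log line 5 is where behavior first shows: 'process_batch done: 0' appears instead of 'process_batch done: 2'.
Crash: pick_anchor, line 32, AssertionError.
First divergence: position 5 — the shown line 'process_batch done: 0' should read 'process_batch done: 2'.
Intended log window:
  3: leaving clip_value with 53
  4: process_batch: 10 entries, threshold 9
  5: process_batch done: 2
  6: combined inputs 53 / 2
Execution walk:
  clip_value([-2, 0, 9, 8, -5, 11, 5, 12, 9, 6]) -> 53  [called from pick_anchor, line 29]
  process_batch([-2, 0, 9, 8, -5, 11, 5, 12, 9, 6], 9) -> 0  [called from pick_anchor, line 30]
Log origin:
  1: emitted by pick_anchor (line 28)
  2: emitted by clip_value (line 2)
  3: emitted by clip_value (line 6)
  4: emitted by process_batch (line 10)
  5: emitted by process_batch (line 15)
  6: emitted by pick_anchor (line 31)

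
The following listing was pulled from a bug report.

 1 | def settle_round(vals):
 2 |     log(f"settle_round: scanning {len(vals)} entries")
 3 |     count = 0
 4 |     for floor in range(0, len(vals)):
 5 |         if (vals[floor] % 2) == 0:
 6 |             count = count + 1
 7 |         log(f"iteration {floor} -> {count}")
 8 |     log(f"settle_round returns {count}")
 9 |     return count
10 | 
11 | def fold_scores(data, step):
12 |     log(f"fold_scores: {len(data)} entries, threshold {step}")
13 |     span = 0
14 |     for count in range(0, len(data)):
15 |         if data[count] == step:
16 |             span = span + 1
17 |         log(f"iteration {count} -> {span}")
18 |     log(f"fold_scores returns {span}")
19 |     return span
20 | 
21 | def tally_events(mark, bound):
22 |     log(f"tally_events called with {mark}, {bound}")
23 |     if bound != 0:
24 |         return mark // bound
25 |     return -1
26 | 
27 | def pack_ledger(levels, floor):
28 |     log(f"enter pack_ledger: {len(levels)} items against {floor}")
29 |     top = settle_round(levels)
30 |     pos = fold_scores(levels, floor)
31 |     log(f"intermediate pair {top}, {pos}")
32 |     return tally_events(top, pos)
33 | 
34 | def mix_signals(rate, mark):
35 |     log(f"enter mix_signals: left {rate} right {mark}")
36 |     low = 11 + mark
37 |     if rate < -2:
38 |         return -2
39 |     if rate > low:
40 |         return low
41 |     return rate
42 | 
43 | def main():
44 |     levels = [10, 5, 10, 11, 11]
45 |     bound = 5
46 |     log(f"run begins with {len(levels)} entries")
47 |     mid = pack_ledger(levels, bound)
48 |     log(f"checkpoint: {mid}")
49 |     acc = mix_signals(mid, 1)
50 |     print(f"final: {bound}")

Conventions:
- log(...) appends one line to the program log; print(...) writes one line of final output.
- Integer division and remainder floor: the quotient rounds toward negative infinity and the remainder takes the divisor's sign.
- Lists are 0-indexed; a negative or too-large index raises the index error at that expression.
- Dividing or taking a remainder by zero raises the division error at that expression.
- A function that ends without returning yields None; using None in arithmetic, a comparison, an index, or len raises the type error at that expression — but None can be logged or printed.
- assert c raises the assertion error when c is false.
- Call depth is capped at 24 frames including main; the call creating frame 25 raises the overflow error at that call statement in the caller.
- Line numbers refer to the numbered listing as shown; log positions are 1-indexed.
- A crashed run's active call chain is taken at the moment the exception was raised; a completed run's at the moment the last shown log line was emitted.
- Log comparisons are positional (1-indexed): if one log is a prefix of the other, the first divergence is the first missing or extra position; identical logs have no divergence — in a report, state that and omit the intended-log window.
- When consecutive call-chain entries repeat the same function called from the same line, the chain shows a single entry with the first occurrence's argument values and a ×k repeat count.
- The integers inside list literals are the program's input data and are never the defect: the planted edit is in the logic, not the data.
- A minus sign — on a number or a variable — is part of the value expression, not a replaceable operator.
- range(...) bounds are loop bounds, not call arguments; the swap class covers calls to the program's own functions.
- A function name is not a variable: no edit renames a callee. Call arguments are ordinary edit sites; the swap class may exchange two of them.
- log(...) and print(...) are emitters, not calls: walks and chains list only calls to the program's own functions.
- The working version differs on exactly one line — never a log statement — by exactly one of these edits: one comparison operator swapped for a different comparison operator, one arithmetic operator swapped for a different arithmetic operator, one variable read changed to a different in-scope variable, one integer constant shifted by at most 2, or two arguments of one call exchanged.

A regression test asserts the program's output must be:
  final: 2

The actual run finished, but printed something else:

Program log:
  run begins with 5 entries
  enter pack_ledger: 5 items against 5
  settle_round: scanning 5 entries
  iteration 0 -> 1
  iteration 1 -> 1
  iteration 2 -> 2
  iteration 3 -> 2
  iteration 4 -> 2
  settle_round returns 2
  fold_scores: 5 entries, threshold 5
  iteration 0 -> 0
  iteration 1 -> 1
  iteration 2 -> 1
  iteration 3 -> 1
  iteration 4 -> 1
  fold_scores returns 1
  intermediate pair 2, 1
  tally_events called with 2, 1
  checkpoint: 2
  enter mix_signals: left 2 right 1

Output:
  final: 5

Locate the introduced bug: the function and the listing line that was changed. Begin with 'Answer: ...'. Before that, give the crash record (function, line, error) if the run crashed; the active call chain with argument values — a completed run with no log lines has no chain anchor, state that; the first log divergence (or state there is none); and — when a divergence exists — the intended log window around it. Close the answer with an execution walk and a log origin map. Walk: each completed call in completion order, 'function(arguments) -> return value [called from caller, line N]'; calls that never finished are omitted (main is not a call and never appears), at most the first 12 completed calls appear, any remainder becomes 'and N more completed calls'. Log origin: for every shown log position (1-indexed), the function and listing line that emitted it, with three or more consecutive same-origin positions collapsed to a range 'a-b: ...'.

Answer: the defect is in main at line 50.
Core observation: Log streams are identical — the defect surfaces only in the printed output.
Call chain: main -> mix_signals(2, 1) (called at line 49).
First divergence: none (the log streams are identical).
Execution walk:
  settle_round([10, 5, 10, 11, 11]) -> 2  [called from pack_ledger, line 29]
  fold_scores([10, 5, 10, 11, 11], 5) -> 1  [called from pack_ledger, line 30]
  tally_events(2, 1) -> 2  [called from pack_ledger, line 32]
  pack_ledger([10, 5, 10, 11, 11], 5) -> 2  [called from main, line 47]
  mix_signals(2, 1) -> 2  [called from main, line 49]
Origin of each log line:
  1: from main, line 46
  2: from pack_ledger, line 28
  3: from settle_round, line 2
  4-8: from settle_round, line 7
  9: from settle_round, line 8
  10: from fold_scores, line 12
  11-15: from fold_scores, line 17
  16: from fold_scores, line 18
  17: from pack_ledger, line 31
  18: from tally_events, line 22
  19: from main, line 48
  20: from mix_signals, line 35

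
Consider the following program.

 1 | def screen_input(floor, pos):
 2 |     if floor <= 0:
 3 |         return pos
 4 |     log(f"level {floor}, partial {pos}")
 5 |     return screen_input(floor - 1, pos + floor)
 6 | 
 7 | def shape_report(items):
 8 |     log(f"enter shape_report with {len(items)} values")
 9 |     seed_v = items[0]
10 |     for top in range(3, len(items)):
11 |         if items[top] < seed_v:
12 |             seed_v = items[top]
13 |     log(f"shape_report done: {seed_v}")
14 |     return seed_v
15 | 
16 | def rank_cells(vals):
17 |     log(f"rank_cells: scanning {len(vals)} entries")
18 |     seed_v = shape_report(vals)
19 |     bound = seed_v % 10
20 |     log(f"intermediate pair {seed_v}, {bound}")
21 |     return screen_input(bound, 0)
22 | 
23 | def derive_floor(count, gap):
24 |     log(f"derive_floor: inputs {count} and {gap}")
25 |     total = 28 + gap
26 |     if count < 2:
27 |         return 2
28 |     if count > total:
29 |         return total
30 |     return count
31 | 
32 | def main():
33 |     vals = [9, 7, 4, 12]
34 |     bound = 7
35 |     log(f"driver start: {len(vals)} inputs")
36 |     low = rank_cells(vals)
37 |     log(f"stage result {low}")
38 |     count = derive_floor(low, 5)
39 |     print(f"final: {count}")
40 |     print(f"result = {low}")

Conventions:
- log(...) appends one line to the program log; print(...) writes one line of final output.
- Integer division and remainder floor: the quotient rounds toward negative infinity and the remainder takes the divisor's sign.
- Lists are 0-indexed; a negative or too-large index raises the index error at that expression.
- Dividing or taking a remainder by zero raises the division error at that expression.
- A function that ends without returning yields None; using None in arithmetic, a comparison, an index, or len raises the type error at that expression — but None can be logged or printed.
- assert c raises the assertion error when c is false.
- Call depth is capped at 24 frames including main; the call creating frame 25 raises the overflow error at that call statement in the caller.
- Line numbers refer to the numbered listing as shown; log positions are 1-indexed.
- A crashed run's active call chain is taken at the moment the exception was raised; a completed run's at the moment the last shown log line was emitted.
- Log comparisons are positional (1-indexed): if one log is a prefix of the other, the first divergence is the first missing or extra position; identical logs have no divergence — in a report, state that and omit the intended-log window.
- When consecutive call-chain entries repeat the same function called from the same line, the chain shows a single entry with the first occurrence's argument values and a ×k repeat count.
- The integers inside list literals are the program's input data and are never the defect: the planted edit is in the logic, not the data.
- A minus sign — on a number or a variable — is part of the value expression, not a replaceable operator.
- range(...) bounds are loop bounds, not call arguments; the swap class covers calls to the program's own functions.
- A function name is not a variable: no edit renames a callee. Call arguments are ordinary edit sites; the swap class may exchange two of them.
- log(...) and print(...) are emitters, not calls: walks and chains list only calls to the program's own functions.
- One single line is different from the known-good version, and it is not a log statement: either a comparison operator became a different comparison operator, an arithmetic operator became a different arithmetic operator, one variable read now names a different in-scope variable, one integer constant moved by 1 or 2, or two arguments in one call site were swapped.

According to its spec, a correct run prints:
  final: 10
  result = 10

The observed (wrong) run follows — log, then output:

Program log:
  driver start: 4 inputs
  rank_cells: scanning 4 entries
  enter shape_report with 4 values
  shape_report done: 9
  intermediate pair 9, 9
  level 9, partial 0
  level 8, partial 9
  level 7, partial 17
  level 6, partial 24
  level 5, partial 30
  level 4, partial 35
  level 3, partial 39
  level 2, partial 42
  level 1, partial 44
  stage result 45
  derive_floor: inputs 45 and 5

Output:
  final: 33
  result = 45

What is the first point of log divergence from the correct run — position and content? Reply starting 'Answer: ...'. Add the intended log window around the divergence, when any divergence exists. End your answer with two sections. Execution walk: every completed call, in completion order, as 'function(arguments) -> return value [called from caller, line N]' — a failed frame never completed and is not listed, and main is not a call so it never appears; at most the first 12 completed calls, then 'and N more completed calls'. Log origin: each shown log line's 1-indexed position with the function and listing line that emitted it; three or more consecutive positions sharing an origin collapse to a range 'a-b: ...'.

Answer: position 4 — shown 'shape_report done: 9', intended 'shape_report done: 4'.
Intended log window:
  2: rank_cells: scanning 4 entries
  3: enter shape_report with 4 values
  4: shape_report done: 4
  5: intermediate pair 4, 4
Execution walk:
  shape_report([9, 7, 4, 12]) -> 9  [called from rank_cells, line 18]
  screen_input(0, 45) -> 45  [called from screen_input, line 5]
  screen_input(1, 44) -> 45  [called from screen_input, line 5]
  screen_input(2, 42) -> 45  [called from screen_input, line 5]
  screen_input(3, 39) -> 45  [called from screen_input, line 5]
  screen_input(4, 35) -> 45  [called from screen_input, line 5]
  screen_input(5, 30) -> 45  [called from screen_input, line 5]
  screen_input(6, 24) -> 45  [called from screen_input, line 5]
  screen_input(7, 17) -> 45  [called from screen_input, line 5]
  screen_input(8, 9) -> 45  [called from screen_input, line 5]
  screen_input(9, 0) -> 45  [called from rank_cells, line 21]
  rank_cells([9, 7, 4, 12]) -> 45  [called from main, line 36]
  ... and 1 more completed call
Log line origins:
  1: from main, line 35
  2: from rank_cells, line 17
  3: from shape_report, line 8
  4: from shape_report, line 13
  5: from rank_cells, line 20
  6-14: from screen_input, line 4
  15: from main, line 37
  16: from derive_floor, line 24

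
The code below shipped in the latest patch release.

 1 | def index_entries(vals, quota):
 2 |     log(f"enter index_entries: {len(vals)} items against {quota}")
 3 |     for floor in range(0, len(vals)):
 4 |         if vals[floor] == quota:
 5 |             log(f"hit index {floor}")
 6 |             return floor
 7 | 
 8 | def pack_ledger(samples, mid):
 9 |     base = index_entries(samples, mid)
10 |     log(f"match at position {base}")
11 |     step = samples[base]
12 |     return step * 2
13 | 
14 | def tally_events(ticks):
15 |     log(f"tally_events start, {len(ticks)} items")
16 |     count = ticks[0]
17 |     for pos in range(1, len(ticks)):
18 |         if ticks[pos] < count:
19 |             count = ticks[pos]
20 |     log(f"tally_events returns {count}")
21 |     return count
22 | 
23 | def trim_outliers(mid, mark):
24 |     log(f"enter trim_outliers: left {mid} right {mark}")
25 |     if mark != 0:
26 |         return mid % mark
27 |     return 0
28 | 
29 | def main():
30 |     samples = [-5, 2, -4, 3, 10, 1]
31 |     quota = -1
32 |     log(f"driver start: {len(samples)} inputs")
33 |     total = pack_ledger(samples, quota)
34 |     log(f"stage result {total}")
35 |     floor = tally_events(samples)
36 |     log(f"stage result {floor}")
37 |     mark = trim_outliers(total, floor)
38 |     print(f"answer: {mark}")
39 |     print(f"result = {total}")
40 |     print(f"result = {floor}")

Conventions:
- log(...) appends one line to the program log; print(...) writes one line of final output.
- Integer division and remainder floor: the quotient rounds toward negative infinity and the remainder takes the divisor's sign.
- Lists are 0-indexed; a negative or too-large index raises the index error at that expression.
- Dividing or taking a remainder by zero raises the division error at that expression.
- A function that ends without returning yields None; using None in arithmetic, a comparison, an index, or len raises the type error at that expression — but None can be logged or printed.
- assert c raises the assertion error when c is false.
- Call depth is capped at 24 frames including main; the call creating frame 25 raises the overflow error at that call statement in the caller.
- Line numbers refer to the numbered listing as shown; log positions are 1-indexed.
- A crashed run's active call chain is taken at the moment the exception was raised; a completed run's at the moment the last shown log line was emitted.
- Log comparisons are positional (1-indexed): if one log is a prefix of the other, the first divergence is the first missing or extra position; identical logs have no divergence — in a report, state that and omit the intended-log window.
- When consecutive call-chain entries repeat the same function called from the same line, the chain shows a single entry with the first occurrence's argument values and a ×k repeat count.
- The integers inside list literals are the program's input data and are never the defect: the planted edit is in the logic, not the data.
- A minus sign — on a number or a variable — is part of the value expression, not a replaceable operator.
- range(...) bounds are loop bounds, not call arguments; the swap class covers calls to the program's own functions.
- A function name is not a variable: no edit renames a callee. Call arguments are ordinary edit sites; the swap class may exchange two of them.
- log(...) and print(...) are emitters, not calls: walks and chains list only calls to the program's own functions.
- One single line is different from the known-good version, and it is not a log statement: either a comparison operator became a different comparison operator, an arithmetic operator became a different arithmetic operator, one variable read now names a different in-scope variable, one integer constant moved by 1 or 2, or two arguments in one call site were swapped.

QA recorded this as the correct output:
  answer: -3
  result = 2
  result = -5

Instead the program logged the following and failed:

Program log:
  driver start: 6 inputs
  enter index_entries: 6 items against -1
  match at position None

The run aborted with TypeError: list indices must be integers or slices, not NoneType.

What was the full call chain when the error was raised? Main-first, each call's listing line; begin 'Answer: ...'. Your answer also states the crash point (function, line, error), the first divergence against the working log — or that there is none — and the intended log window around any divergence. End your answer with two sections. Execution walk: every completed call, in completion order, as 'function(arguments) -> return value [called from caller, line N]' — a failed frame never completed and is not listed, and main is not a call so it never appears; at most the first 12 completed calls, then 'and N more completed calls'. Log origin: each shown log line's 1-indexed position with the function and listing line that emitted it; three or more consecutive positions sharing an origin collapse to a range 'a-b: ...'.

Answer: main -> pack_ledger (called at line 33).
Key fact: The earliest visible damage is log position 2 — 'enter index_entries: 6 items against -1' rather than the intended 'enter index_entries: 6 items against 1'.
Crash: pack_ledger, line 11, TypeError.
First divergence: position 2 — shown 'enter index_entries: 6 items against -1', intended 'enter index_entries: 6 items against 1'.
Intended log window:
  1: driver start: 6 inputs
  2: enter index_entries: 6 items against 1
  3: hit index 5
Execution walk:
  index_entries([-5, 2, -4, 3, 10, 1], -1) -> None  [called from pack_ledger, line 9]
Log line origins:
  1: emitted by main (line 32)
  2: emitted by index_entries (line 2)
  3: emitted by pack_ledger (line 10)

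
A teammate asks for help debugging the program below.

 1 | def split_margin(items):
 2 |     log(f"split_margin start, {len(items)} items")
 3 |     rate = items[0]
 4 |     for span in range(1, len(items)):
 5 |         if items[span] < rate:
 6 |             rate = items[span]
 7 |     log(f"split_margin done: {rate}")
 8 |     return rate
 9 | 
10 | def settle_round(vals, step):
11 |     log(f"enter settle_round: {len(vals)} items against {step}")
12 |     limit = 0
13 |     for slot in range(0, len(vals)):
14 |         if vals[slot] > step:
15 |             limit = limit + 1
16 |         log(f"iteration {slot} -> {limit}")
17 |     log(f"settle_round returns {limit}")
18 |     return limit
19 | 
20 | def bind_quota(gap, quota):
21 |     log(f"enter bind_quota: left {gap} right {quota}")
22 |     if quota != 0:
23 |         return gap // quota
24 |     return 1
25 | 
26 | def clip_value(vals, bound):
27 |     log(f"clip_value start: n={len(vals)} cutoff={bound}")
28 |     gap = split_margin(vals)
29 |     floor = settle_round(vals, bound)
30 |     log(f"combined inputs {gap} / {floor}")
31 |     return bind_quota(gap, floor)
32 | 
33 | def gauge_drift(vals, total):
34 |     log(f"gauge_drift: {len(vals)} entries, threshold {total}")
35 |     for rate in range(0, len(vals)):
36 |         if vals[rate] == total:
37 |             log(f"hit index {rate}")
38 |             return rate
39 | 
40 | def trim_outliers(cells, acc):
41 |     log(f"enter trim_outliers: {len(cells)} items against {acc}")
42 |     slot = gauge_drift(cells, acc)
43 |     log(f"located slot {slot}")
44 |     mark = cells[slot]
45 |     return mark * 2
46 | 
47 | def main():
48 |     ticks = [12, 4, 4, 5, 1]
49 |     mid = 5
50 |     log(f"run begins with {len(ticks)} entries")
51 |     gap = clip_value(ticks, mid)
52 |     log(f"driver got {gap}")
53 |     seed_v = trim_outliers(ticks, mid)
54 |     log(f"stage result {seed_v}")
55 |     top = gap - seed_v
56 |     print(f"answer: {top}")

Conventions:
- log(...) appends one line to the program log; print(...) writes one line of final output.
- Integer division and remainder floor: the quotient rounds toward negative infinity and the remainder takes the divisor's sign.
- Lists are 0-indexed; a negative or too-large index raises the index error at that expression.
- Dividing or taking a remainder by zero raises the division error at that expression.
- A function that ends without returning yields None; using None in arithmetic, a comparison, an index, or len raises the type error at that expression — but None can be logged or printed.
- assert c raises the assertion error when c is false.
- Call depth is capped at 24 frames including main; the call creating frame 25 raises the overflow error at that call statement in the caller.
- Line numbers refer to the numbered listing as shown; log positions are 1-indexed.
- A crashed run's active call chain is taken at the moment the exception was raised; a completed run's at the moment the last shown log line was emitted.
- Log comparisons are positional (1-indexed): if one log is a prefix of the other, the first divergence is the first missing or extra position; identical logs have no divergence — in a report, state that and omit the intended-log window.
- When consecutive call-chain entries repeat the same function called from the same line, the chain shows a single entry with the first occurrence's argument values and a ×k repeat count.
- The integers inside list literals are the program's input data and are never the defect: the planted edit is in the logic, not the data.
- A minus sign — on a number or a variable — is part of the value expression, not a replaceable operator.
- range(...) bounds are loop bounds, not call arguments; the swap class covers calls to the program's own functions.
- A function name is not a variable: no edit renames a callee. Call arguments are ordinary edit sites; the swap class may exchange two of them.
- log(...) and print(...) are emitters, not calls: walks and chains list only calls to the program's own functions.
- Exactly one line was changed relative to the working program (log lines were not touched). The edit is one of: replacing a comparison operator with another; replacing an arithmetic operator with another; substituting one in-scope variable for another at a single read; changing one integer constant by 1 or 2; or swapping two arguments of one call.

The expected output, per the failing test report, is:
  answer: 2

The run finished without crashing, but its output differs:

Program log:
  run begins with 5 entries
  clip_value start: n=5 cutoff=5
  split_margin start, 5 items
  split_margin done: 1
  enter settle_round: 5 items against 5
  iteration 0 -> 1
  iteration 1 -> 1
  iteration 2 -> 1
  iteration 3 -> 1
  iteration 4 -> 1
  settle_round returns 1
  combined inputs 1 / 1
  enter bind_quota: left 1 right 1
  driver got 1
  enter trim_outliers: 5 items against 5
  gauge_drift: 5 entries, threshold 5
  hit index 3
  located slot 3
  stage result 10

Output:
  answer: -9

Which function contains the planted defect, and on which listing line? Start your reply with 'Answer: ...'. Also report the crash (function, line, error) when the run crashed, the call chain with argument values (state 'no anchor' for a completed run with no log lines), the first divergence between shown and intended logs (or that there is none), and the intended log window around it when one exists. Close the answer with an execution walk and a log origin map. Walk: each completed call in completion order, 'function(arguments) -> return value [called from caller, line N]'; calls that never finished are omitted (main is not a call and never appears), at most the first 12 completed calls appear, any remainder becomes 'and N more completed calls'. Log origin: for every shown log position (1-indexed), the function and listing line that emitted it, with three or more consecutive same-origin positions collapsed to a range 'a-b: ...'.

Answer: the defect is in split_margin at line 5.
Key observation: Everything matches until log position 4, which reads 'split_margin done: 1' in place of 'split_margin done: 12'.
Call chain: main.
First divergence: position 4 — shown 'split_margin done: 1', intended 'split_margin done: 12'.
Intended log window:
  2: clip_value start: n=5 cutoff=5
  3: split_margin start, 5 items
  4: split_margin done: 12
  5: enter settle_round: 5 items against 5
Execution walk:
  split_margin([12, 4, 4, 5, 1]) -> 1  [called from clip_value, line 28]
  settle_round([12, 4, 4, 5, 1], 5) -> 1  [called from clip_value, line 29]
  bind_quota(1, 1) -> 1  [called from clip_value, line 31]
  clip_value([12, 4, 4, 5, 1], 5) -> 1  [called from main, line 51]
  gauge_drift([12, 4, 4, 5, 1], 5) -> 3  [called from trim_outliers, line 42]
  trim_outliers([12, 4, 4, 5, 1], 5) -> 10  [called from main, line 53]
Log origins:
  1: from main, line 50
  2: from clip_value, line 27
  3: from split_margin, line 2
  4: from split_margin, line 7
  5: from settle_round, line 11
  6-10: from settle_round, line 16
  11: from settle_round, line 17
  12: from clip_value, line 30
  13: from bind_quota, line 21
  14: from main, line 52
  15: from trim_outliers, line 41
  16: from gauge_drift, line 34
  17: from gauge_drift, line 37
  18: from trim_outliers, line 43
  19: from main, line 54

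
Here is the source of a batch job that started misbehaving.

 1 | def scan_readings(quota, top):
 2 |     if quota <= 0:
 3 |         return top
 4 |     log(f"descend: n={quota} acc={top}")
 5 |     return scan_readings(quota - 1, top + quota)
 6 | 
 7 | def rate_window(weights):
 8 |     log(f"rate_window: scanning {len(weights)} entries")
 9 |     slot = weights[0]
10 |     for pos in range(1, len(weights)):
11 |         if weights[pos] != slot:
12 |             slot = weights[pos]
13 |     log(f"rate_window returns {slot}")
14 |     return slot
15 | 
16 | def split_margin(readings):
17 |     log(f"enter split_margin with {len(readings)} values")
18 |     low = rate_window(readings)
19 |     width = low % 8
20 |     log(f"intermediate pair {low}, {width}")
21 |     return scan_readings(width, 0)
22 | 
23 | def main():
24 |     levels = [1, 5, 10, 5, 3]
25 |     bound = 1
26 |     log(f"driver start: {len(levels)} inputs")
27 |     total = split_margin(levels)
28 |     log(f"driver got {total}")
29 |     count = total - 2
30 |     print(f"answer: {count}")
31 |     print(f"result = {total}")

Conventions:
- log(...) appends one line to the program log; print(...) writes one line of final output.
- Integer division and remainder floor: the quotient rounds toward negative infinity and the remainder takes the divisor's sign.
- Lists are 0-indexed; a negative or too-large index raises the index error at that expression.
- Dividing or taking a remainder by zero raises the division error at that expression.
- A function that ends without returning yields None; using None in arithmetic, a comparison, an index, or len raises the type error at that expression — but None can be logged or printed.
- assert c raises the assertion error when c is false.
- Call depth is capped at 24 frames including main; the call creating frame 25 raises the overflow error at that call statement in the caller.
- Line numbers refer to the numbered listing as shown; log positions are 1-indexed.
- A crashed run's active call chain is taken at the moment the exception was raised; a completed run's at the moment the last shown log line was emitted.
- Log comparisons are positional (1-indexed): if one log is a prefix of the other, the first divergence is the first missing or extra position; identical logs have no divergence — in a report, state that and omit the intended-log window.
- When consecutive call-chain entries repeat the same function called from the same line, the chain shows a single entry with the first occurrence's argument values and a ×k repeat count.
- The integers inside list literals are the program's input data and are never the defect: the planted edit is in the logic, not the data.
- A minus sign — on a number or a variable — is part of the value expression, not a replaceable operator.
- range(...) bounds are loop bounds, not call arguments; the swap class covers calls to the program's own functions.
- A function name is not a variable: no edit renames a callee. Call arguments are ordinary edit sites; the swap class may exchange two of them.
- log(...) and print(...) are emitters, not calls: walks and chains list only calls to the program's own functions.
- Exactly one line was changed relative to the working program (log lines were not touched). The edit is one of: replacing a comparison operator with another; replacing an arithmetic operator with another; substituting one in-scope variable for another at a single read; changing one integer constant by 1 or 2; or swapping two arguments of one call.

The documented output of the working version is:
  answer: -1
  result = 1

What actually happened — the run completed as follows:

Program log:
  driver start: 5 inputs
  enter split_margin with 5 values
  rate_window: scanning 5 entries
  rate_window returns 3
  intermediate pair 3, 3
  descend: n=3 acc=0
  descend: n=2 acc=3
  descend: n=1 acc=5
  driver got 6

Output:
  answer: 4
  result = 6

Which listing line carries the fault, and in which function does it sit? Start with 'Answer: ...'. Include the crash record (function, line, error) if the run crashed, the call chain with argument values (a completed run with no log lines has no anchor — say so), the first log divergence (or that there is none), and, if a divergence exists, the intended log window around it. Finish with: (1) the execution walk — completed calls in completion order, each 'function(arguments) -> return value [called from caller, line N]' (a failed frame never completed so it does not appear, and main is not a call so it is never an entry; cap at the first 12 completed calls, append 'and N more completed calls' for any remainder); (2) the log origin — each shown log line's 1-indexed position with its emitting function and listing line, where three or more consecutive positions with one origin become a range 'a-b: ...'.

Answer: the defect is in rate_window at line 11.
The tell: The earliest visible damage is log position 4 — 'rate_window returns 3' rather than the intended 'rate_window returns 1'.
Call chain: main.
First divergence: position 4; shown 'rate_window returns 3' vs intended 'rate_window returns 1'.
Intended log window:
  2: enter split_margin with 5 values
  3: rate_window: scanning 5 entries
  4: rate_window returns 1
  5: intermediate pair 1, 1
Execution walk:
  rate_window([1, 5, 10, 5, 3]) -> 3  [called from split_margin, line 18]
  scan_readings(0, 6) -> 6  [called from scan_readings, line 5]
  scan_readings(1, 5) -> 6  [called from scan_readings, line 5]
  scan_readings(2, 3) -> 6  [called from scan_readings, line 5]
  scan_readings(3, 0) -> 6  [called from split_margin, line 21]
  split_margin([1, 5, 10, 5, 3]) -> 6  [called from main, line 27]
Log origins:
  1: emitted by main (line 26)
  2: emitted by split_margin (line 17)
  3: emitted by rate_window (line 8)
  4: emitted by rate_window (line 13)
  5: emitted by split_margin (line 20)
  6-8: emitted by scan_readings (line 4)
  9: emitted by main (line 28)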